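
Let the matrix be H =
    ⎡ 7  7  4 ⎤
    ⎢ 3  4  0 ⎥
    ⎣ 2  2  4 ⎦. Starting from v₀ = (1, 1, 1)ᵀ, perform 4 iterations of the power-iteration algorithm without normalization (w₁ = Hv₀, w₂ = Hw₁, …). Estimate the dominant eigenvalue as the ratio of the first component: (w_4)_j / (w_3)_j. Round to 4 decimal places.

w1 = Hv₀ = (7·1 + 7·1 + 4·1; 3·1 + 4·1 + 0·1; 2·1 + 2·1 + 4·1) = (18, 7, 8)
w2 = Hw1 = (7·18 + 7·7 + 4·8; 3·18 + 4·7 + 0·8; 2·18 + 2·7 + 4·8) = (207, 82, 82)
w3 = Hw2 = (2351, 949, 906)
w4 = Hw3 = (26724, 10849, 10224)
Ratio at component: 26724 / 2351 = 11.3671

λ ≈ 11.3671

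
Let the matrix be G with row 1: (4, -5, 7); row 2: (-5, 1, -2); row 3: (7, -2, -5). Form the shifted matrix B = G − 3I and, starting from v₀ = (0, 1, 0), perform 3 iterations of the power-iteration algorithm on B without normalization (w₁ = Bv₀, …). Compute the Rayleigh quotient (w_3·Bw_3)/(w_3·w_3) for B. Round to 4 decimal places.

1.7643

B = G − 3I has rows (1, -5, 7); (-5, -2, -2); (7, -2, -8)
w1 = Bv₀ = (1·0 + (-5)·1 + 7·0; (-5)·0 + (-2)·1 + (-2)·0; 7·0 + (-2)·1 + (-8)·0) = (-5, -2, -2)
w2 = Bw1 = (1·(-5) + (-5)·(-2) + 7·(-2); (-5)·(-5) + (-2)·(-2) + (-2)·(-2); 7·(-5) + (-2)·(-2) + (-8)·(-2)) = (-9, 33, -15)
w3 = Bw2 = (-279, 9, -9)
Bw3 = (-387, 1395, -1899)
w3·Bw3 = 137619; w3·w3 = 78003; μ ≈ 137619/78003 = 1.7643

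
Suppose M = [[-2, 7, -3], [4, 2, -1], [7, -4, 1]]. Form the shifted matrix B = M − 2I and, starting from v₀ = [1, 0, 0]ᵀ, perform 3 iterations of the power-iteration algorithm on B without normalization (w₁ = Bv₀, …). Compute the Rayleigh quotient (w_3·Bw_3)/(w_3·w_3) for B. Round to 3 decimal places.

μ ≈ -5.117

B = M − 2I has rows (-4, 7, -3); (4, 0, -1); (7, -4, -1)
w1 = Bv₀ = ((-4)·1 + 7·0 + (-3)·0; 4·1 + 0·0 + (-1)·0; 7·1 + (-4)·0 + (-1)·0) = (-4, 4, 7)
w2 = Bw1 = ((-4)·(-4) + 7·4 + (-3)·7; 4·(-4) + 0·4 + (-1)·7; 7·(-4) + (-4)·4 + (-1)·7) = (23, -23, -51)
w3 = Bw2 = (-100, 143, 304)
Bw3 = (489, -704, -1576)
w3·Bw3 = -628676; w3·w3 = 122865; μ ≈ -628676/122865 = -5.117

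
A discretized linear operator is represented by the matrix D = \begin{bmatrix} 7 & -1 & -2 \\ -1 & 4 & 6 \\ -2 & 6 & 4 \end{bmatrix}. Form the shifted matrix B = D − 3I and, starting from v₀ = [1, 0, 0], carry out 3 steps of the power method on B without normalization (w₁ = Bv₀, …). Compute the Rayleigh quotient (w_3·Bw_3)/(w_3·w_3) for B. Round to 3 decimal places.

8.039

B = D − 3I has rows (4, -1, -2); (-1, 1, 6); (-2, 6, 1)
w1 = Bv₀ = (4·1 + (-1)·0 + (-2)·0; (-1)·1 + 1·0 + 6·0; (-2)·1 + 6·0 + 1·0) = (4, -1, -2)
w2 = Bw1 = (4·4 + (-1)·(-1) + (-2)·(-2); (-1)·4 + 1·(-1) + 6·(-2); (-2)·4 + 6·(-1) + 1·(-2)) = (21, -17, -16)
w3 = Bw2 = (133, -134, -160)
Bw3 = (986, -1227, -1230)
w3·Bw3 = 492356; w3·w3 = 61245; μ ≈ 492356/61245 = 8.039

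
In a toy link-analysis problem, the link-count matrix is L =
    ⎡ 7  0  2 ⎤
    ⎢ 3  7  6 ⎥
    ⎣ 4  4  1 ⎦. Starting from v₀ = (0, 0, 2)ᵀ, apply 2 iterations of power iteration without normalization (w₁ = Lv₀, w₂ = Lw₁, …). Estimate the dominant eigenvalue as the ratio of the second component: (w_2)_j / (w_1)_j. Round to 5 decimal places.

9.00000

w1 = Lv₀ = (4, 12, 2)
w2 = Lw1 = (32, 108, 66)
Ratio at component: 108 / 12 = 9.00000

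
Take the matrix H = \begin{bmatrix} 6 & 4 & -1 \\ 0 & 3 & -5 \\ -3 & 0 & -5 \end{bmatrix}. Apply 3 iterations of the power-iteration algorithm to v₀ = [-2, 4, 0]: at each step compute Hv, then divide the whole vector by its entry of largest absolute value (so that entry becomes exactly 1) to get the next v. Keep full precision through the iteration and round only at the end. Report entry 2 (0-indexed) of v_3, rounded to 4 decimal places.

Hv0 = (4.00000, 12.00000, 6.00000); divide by 12.00000 → v1 = (0.33333, 1.00000, 0.50000)
Hv1 = (5.50000, 0.50000, -3.50000); divide by 5.50000 → v2 = (1.00000, 0.09091, -0.63636)
Hv2 = (7.00000, 3.45455, 0.18182); divide by 7.00000 → v3 = (1.00000, 0.49351, 0.02597)
Requested entry of v3: 12/462 = 0.0260

0.0260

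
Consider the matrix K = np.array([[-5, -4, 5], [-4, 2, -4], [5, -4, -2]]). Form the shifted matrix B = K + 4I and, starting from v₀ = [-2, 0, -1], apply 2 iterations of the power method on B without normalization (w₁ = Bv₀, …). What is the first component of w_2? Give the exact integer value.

B = K + 4I has rows (-1, -4, 5); (-4, 6, -4); (5, -4, 2)
w1 = Bv₀ = ((-1)·(-2) + (-4)·0 + 5·(-1); (-4)·(-2) + 6·0 + (-4)·(-1); 5·(-2) + (-4)·0 + 2·(-1)) = (-3, 12, -12)
w2 = Bw1 = ((-1)·(-3) + (-4)·12 + 5·(-12); (-4)·(-3) + 6·12 + (-4)·(-12); 5·(-3) + (-4)·12 + 2·(-12)) = (-105, 132, -87)
Requested component of w2: -105

-105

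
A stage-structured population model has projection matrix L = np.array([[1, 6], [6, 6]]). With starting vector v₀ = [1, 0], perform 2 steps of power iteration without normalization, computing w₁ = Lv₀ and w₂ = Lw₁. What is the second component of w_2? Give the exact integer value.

w1 = Lv₀ = (1·1 + 6·0; 6·1 + 6·0) = (1, 6)
w2 = Lw1 = (1·1 + 6·6; 6·1 + 6·6) = (37, 42)
The requested component of w2 is 42.

42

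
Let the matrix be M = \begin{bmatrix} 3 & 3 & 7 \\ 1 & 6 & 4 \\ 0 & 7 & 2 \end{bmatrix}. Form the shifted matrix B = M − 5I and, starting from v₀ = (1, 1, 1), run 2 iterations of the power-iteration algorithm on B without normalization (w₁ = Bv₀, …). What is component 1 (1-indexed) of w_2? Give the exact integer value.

B = M − 5I has rows (-2, 3, 7); (1, 1, 4); (0, 7, -3)
w1 = Bv₀ = ((-2)·1 + 3·1 + 7·1; 1·1 + 1·1 + 4·1; 0·1 + 7·1 + (-3)·1) = (8, 6, 4)
w2 = Bw1 = ((-2)·8 + 3·6 + 7·4; 1·8 + 1·6 + 4·4; 0·8 + 7·6 + (-3)·4) = (30, 30, 30)
Requested component of w2: 30

30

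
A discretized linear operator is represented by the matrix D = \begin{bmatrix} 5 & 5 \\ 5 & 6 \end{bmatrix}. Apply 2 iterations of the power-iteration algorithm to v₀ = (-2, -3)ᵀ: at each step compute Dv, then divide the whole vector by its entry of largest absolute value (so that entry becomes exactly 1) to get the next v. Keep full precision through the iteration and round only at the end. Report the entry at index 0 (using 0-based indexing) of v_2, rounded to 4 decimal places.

0.9044

Dv0 = (-25.00000, -28.00000); divide by -28.00000 → v1 = (0.89286, 1.00000)
Dv1 = (9.46429, 10.46429); divide by 10.46429 → v2 = (0.90444, 1.00000)
Requested entry of v2: -265/-293 = 0.9044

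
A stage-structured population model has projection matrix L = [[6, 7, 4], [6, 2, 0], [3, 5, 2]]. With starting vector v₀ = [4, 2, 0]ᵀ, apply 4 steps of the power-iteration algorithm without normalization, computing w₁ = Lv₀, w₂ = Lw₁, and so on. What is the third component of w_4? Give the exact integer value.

44060

w1 = Lv₀ = (38, 28, 22)
w2 = Lw1 = (512, 284, 298)
w3 = Lw2 = (6252, 3640, 3552)
w4 = Lw3 = (77200, 44792, 44060)
The requested component of w4 is 44060.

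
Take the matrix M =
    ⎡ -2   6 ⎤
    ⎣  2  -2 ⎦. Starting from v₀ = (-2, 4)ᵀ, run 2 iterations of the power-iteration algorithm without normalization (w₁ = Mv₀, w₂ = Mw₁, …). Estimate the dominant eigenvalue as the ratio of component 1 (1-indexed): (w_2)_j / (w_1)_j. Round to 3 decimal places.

-4.571

w1 = Mv₀ = ((-2)·(-2) + 6·4; 2·(-2) + (-2)·4) = (28, -12)
w2 = Mw1 = ((-2)·28 + 6·(-12); 2·28 + (-2)·(-12)) = (-128, 80)
Ratio at component: -128 / 28 = -4.571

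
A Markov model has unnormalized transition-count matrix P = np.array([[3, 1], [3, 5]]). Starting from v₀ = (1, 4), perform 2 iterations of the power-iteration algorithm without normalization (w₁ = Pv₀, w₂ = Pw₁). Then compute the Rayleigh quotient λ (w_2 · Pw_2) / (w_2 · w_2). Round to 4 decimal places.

5.9820

w1 = Pv₀ = (3·1 + 1·4; 3·1 + 5·4) = (7, 23)
w2 = Pw1 = (3·7 + 1·23; 3·7 + 5·23) = (44, 136)
Pw2 = (268, 812)
w2·Pw2 = 44·268 + 136·812 = 122224; w2·w2 = 44·44 + 136·136 = 20432
λ ≈ 122224/20432 = 5.9820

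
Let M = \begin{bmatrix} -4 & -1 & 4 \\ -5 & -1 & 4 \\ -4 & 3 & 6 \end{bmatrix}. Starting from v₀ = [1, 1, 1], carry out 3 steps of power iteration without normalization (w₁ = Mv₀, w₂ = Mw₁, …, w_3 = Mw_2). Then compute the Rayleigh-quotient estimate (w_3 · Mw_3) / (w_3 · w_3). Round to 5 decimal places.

λ ≈ 3.07018

w1 = Mv₀ = ((-4)·1 + (-1)·1 + 4·1; (-5)·1 + (-1)·1 + 4·1; (-4)·1 + 3·1 + 6·1) = (-1, -2, 5)
w2 = Mw1 = ((-4)·(-1) + (-1)·(-2) + 4·5; (-5)·(-1) + (-1)·(-2) + 4·5; (-4)·(-1) + 3·(-2) + 6·5) = (26, 27, 28)
w3 = Mw2 = (-19, -45, 145)
Mw3 = (701, 720, 811)
w3·Mw3 = (-19)·701 + (-45)·720 + 145·811 = 71876; w3·w3 = (-19)·(-19) + (-45)·(-45) + 145·145 = 23411
λ ≈ 71876/23411 = 3.07018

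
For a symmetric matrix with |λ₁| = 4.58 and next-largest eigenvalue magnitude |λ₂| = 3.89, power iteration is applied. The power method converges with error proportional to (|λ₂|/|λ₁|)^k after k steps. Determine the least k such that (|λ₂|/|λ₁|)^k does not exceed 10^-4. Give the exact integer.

|λ₂/λ₁| = 3.89/4.58 = 0.84934
Need k ≥ ln(10^-4) / ln(0.84934) = -9.2103 / -0.1633 ≈ 56.405
Smallest integer k satisfying the bound: 57

57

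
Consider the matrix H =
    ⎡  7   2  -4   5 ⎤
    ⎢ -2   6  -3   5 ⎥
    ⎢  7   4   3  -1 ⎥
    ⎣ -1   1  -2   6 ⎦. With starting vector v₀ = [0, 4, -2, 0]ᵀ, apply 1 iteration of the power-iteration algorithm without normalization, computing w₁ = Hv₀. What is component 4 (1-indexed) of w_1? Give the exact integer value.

8

w1 = Hv₀ = (16, 30, 10, 8)
The requested component of w1 is 8.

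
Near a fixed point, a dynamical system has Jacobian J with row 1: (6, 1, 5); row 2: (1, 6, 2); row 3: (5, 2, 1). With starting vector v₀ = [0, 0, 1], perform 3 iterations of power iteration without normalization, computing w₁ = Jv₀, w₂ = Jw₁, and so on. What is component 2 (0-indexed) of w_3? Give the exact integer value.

w1 = Jv₀ = (6·0 + 1·0 + 5·1; 1·0 + 6·0 + 2·1; 5·0 + 2·0 + 1·1) = (5, 2, 1)
w2 = Jw1 = (6·5 + 1·2 + 5·1; 1·5 + 6·2 + 2·1; 5·5 + 2·2 + 1·1) = (37, 19, 30)
w3 = Jw2 = (391, 211, 253)
The requested component of w3 is 253.

253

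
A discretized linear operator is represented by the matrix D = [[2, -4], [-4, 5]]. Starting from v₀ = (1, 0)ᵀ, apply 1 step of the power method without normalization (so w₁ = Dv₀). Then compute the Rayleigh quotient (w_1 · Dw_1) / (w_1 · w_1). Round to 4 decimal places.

7.6000

w1 = Dv₀ = (2, -4)
Dw1 = (20, -28)
w1·Dw1 = 2·20 + (-4)·(-28) = 152; w1·w1 = 2·2 + (-4)·(-4) = 20
λ ≈ 152/20 = 7.6000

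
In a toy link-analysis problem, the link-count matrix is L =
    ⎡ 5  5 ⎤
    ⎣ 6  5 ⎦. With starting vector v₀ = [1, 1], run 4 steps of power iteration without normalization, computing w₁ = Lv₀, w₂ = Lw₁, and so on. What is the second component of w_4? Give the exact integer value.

w1 = Lv₀ = (10, 11)
w2 = Lw1 = (105, 115)
w3 = Lw2 = (1100, 1205)
w4 = Lw3 = (11525, 12625)
The requested component of w4 is 12625.

12625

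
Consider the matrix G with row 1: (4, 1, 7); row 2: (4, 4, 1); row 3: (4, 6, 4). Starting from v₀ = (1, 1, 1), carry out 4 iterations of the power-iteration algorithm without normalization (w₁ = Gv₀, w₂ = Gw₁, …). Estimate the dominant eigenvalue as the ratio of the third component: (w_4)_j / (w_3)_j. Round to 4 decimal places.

w1 = Gv₀ = (12, 9, 14)
w2 = Gw1 = (155, 98, 158)
w3 = Gw2 = (1824, 1170, 1840)
w4 = Gw3 = (21346, 13816, 21676)
Ratio at component: 21676 / 1840 = 11.7804

11.7804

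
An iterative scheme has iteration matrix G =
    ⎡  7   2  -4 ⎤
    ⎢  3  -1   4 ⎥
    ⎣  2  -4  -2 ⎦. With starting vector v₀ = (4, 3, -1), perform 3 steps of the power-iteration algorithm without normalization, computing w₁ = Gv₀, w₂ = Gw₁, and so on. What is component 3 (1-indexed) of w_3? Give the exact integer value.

w1 = Gv₀ = (38, 5, -2)
w2 = Gw1 = (284, 101, 60)
w3 = Gw2 = (1950, 991, 44)
The requested component of w3 is 44.

44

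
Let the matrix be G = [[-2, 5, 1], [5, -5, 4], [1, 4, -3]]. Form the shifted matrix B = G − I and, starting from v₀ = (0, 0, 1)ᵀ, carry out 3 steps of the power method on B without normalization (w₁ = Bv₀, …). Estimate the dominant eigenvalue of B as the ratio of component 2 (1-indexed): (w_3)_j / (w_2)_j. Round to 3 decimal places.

B = G − I has rows (-3, 5, 1); (5, -6, 4); (1, 4, -4)
w1 = Bv₀ = ((-3)·0 + 5·0 + 1·1; 5·0 + (-6)·0 + 4·1; 1·0 + 4·0 + (-4)·1) = (1, 4, -4)
w2 = Bw1 = ((-3)·1 + 5·4 + 1·(-4); 5·1 + (-6)·4 + 4·(-4); 1·1 + 4·4 + (-4)·(-4)) = (13, -35, 33)
w3 = Bw2 = (-181, 407, -259)
Ratio: 407/-35 = -11.629

-11.629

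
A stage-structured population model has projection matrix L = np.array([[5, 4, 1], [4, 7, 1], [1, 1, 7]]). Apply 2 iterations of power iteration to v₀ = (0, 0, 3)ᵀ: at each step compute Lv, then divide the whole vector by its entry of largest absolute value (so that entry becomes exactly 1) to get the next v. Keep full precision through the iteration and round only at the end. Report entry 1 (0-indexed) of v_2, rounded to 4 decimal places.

Lv0 = (3.00000, 3.00000, 21.00000); divide by 21.00000 → v1 = (0.14286, 0.14286, 1.00000)
Lv1 = (2.28571, 2.57143, 7.28571); divide by 7.28571 → v2 = (0.31373, 0.35294, 1.00000)
Requested entry of v2: 54/153 = 0.3529

0.3529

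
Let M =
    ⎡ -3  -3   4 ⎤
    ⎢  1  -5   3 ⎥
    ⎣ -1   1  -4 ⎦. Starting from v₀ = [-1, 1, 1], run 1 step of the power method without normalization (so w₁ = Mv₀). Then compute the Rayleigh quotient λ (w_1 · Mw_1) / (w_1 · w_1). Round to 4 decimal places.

w1 = Mv₀ = ((-3)·(-1) + (-3)·1 + 4·1; 1·(-1) + (-5)·1 + 3·1; (-1)·(-1) + 1·1 + (-4)·1) = (4, -3, -2)
Mw1 = (-11, 13, 1)
w1·Mw1 = 4·(-11) + (-3)·13 + (-2)·1 = -85; w1·w1 = 4·4 + (-3)·(-3) + (-2)·(-2) = 29
λ ≈ -85/29 = -2.9310

λ ≈ -2.9310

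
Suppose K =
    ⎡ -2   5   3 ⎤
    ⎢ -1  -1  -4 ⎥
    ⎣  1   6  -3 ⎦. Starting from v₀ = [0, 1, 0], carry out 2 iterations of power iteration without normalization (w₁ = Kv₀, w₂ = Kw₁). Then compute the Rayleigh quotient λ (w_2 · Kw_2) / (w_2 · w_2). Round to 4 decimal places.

w1 = Kv₀ = ((-2)·0 + 5·1 + 3·0; (-1)·0 + (-1)·1 + (-4)·0; 1·0 + 6·1 + (-3)·0) = (5, -1, 6)
w2 = Kw1 = ((-2)·5 + 5·(-1) + 3·6; (-1)·5 + (-1)·(-1) + (-4)·6; 1·5 + 6·(-1) + (-3)·6) = (3, -28, -19)
Kw2 = (-203, 101, -108)
w2·Kw2 = 3·(-203) + (-28)·101 + (-19)·(-108) = -1385; w2·w2 = 3·3 + (-28)·(-28) + (-19)·(-19) = 1154
λ ≈ -1385/1154 = -1.2002

λ ≈ -1.2002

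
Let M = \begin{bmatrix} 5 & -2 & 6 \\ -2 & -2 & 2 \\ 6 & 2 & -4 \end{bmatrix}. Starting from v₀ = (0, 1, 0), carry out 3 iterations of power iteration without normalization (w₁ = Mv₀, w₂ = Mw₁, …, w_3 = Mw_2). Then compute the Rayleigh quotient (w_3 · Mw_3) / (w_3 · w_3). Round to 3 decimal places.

-7.403

w1 = Mv₀ = (5·0 + (-2)·1 + 6·0; (-2)·0 + (-2)·1 + 2·0; 6·0 + 2·1 + (-4)·0) = (-2, -2, 2)
w2 = Mw1 = (5·(-2) + (-2)·(-2) + 6·2; (-2)·(-2) + (-2)·(-2) + 2·2; 6·(-2) + 2·(-2) + (-4)·2) = (6, 12, -24)
w3 = Mw2 = (-138, -84, 156)
Mw3 = (414, 756, -1620)
w3·Mw3 = (-138)·414 + (-84)·756 + 156·(-1620) = -373356; w3·w3 = (-138)·(-138) + (-84)·(-84) + 156·156 = 50436
λ ≈ -373356/50436 = -7.403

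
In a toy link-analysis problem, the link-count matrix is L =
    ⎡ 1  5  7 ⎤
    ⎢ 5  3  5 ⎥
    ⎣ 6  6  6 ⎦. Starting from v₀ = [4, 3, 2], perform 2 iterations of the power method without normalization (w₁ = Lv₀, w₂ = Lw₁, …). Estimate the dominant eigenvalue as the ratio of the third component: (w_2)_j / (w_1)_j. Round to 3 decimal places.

w1 = Lv₀ = (33, 39, 54)
w2 = Lw1 = (606, 552, 756)
Ratio at component: 756 / 54 = 14.000

14.000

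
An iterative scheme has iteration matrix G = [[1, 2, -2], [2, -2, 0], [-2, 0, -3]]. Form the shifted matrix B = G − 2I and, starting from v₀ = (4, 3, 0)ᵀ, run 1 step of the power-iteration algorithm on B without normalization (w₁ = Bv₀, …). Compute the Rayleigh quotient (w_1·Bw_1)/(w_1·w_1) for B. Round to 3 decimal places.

B = G − 2I has rows (-1, 2, -2); (2, -4, 0); (-2, 0, -5)
w1 = Bv₀ = (2, -4, -8)
Bw1 = (6, 20, 36)
w1·Bw1 = -356; w1·w1 = 84; μ ≈ -356/84 = -4.238

-4.238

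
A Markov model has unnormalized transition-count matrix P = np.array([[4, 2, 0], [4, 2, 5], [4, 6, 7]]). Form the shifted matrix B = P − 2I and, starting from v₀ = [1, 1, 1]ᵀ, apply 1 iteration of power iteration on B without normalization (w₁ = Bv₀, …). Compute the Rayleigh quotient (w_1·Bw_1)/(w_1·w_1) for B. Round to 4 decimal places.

μ ≈ 9.6211

B = P − 2I has rows (2, 2, 0); (4, 0, 5); (4, 6, 5)
w1 = Bv₀ = (2·1 + 2·1 + 0·1; 4·1 + 0·1 + 5·1; 4·1 + 6·1 + 5·1) = (4, 9, 15)
Bw1 = (26, 91, 145)
w1·Bw1 = 3098; w1·w1 = 322; μ ≈ 3098/322 = 9.6211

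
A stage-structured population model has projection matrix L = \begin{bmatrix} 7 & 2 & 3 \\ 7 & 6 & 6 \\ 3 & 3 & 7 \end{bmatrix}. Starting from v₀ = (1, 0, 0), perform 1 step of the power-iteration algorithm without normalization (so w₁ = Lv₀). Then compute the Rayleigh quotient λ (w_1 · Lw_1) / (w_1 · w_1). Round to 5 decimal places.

13.60748

w1 = Lv₀ = (7·1 + 2·0 + 3·0; 7·1 + 6·0 + 6·0; 3·1 + 3·0 + 7·0) = (7, 7, 3)
Lw1 = (72, 109, 63)
w1·Lw1 = 7·72 + 7·109 + 3·63 = 1456; w1·w1 = 7·7 + 7·7 + 3·3 = 107
λ ≈ 1456/107 = 13.60748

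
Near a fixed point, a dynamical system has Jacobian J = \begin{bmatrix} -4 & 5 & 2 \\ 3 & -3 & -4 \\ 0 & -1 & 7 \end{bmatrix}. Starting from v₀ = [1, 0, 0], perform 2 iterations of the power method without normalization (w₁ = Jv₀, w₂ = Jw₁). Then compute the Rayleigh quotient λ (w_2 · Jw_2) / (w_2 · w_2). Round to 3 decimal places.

-7.663

w1 = Jv₀ = ((-4)·1 + 5·0 + 2·0; 3·1 + (-3)·0 + (-4)·0; 0·1 + (-1)·0 + 7·0) = (-4, 3, 0)
w2 = Jw1 = ((-4)·(-4) + 5·3 + 2·0; 3·(-4) + (-3)·3 + (-4)·0; 0·(-4) + (-1)·3 + 7·0) = (31, -21, -3)
Jw2 = (-235, 168, 0)
w2·Jw2 = 31·(-235) + (-21)·168 + (-3)·0 = -10813; w2·w2 = 31·31 + (-21)·(-21) + (-3)·(-3) = 1411
λ ≈ -10813/1411 = -7.663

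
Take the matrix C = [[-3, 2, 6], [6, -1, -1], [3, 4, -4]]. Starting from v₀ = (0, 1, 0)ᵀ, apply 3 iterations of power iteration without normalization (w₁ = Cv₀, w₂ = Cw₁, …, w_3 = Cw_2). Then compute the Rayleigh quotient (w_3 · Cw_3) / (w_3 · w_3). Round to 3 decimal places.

w1 = Cv₀ = (2, -1, 4)
w2 = Cw1 = (16, 9, -14)
w3 = Cw2 = (-114, 101, 140)
Cw3 = (1384, -925, -498)
w3·Cw3 = (-114)·1384 + 101·(-925) + 140·(-498) = -320921; w3·w3 = (-114)·(-114) + 101·101 + 140·140 = 42797
λ ≈ -320921/42797 = -7.499

λ ≈ -7.499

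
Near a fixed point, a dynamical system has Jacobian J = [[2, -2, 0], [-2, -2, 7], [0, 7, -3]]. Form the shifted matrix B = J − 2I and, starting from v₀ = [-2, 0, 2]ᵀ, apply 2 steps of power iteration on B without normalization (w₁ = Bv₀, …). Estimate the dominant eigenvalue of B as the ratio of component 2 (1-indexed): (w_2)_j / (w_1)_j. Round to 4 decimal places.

B = J − 2I has rows (0, -2, 0); (-2, -4, 7); (0, 7, -5)
w1 = Bv₀ = (0·(-2) + (-2)·0 + 0·2; (-2)·(-2) + (-4)·0 + 7·2; 0·(-2) + 7·0 + (-5)·2) = (0, 18, -10)
w2 = Bw1 = (0·0 + (-2)·18 + 0·(-10); (-2)·0 + (-4)·18 + 7·(-10); 0·0 + 7·18 + (-5)·(-10)) = (-36, -142, 176)
Ratio: -142/18 = -7.8889

μ ≈ -7.8889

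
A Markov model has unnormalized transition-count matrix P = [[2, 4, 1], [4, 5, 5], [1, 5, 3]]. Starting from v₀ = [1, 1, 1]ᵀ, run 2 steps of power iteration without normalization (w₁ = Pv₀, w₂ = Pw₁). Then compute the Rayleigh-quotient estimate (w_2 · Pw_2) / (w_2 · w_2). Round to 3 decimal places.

10.737

w1 = Pv₀ = (7, 14, 9)
w2 = Pw1 = (79, 143, 104)
Pw2 = (834, 1551, 1106)
w2·Pw2 = 79·834 + 143·1551 + 104·1106 = 402703; w2·w2 = 79·79 + 143·143 + 104·104 = 37506
λ ≈ 402703/37506 = 10.737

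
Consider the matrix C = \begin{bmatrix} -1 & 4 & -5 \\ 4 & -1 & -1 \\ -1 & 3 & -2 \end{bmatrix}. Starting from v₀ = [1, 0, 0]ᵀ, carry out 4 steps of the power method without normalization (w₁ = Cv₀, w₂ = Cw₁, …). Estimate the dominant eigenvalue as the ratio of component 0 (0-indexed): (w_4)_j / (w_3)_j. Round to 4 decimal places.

-6.4800

w1 = Cv₀ = (-1, 4, -1)
w2 = Cw1 = (22, -7, 15)
w3 = Cw2 = (-125, 80, -73)
w4 = Cw3 = (810, -507, 511)
Ratio at component: 810 / -125 = -6.4800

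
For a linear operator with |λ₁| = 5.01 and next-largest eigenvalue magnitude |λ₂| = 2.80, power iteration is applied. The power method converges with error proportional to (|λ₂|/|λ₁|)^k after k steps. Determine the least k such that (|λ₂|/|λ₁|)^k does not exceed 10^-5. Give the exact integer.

|λ₂/λ₁| = 2.80/5.01 = 0.55888
Need k ≥ ln(10^-5) / ln(0.55888) = -11.5129 / -0.5818 ≈ 19.788
Smallest integer k satisfying the bound: 20

20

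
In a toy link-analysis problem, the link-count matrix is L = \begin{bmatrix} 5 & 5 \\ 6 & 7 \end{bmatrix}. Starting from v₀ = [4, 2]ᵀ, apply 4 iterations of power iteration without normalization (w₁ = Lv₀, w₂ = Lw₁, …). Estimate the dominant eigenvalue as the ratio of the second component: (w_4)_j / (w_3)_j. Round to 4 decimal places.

w1 = Lv₀ = (5·4 + 5·2; 6·4 + 7·2) = (30, 38)
w2 = Lw1 = (5·30 + 5·38; 6·30 + 7·38) = (340, 446)
w3 = Lw2 = (3930, 5162)
w4 = Lw3 = (45460, 59714)
Ratio at component: 59714 / 5162 = 11.5680

λ ≈ 11.5680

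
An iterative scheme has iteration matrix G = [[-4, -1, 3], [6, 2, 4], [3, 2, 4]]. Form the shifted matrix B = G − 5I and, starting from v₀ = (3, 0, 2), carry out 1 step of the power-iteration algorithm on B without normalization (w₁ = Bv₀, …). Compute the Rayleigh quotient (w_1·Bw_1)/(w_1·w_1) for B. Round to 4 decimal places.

B = G − 5I has rows (-9, -1, 3); (6, -3, 4); (3, 2, -1)
w1 = Bv₀ = (-21, 26, 7)
Bw1 = (184, -176, -18)
w1·Bw1 = -8566; w1·w1 = 1166; μ ≈ -8566/1166 = -7.3465

-7.3465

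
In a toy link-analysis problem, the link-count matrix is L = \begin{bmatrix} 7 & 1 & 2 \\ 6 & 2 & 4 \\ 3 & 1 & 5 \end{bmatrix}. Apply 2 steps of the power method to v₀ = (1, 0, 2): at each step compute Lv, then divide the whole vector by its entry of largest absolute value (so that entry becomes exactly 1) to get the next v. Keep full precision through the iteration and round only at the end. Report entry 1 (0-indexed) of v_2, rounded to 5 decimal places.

1.00000

Lv0 = (11.000000, 14.000000, 13.000000); divide by 14.000000 → v1 = (0.785714, 1.000000, 0.928571)
Lv1 = (8.357143, 10.428571, 8.000000); divide by 10.428571 → v2 = (0.801370, 1.000000, 0.767123)
Requested entry of v2: 146/146 = 1.00000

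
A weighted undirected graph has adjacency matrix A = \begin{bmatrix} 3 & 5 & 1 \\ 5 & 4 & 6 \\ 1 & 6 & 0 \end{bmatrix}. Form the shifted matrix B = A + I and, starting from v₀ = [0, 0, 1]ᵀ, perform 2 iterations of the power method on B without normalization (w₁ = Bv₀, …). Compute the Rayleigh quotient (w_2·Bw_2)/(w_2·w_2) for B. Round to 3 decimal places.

11.599

B = A + I has rows (4, 5, 1); (5, 5, 6); (1, 6, 1)
w1 = Bv₀ = (4·0 + 5·0 + 1·1; 5·0 + 5·0 + 6·1; 1·0 + 6·0 + 1·1) = (1, 6, 1)
w2 = Bw1 = (4·1 + 5·6 + 1·1; 5·1 + 5·6 + 6·1; 1·1 + 6·6 + 1·1) = (35, 41, 38)
Bw2 = (383, 608, 319)
w2·Bw2 = 50455; w2·w2 = 4350; μ ≈ 50455/4350 = 11.599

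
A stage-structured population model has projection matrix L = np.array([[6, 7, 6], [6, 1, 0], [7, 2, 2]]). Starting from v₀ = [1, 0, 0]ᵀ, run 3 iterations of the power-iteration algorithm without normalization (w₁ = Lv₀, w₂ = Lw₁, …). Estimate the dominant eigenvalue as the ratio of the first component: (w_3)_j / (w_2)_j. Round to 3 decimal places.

11.850

w1 = Lv₀ = (6, 6, 7)
w2 = Lw1 = (120, 42, 68)
w3 = Lw2 = (1422, 762, 1060)
Ratio at component: 1422 / 120 = 11.850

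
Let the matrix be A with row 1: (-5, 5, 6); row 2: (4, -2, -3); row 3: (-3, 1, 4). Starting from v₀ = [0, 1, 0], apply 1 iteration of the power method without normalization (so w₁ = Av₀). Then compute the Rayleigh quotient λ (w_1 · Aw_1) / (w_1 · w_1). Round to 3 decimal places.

w1 = Av₀ = ((-5)·0 + 5·1 + 6·0; 4·0 + (-2)·1 + (-3)·0; (-3)·0 + 1·1 + 4·0) = (5, -2, 1)
Aw1 = (-29, 21, -13)
w1·Aw1 = 5·(-29) + (-2)·21 + 1·(-13) = -200; w1·w1 = 5·5 + (-2)·(-2) + 1·1 = 30
λ ≈ -200/30 = -6.667

λ ≈ -6.667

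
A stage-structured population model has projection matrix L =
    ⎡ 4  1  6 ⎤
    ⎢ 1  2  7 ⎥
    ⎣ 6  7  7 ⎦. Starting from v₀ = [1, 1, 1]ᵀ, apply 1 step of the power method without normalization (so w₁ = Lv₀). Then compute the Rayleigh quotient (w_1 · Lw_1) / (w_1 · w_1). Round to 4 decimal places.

14.7246

w1 = Lv₀ = (4·1 + 1·1 + 6·1; 1·1 + 2·1 + 7·1; 6·1 + 7·1 + 7·1) = (11, 10, 20)
Lw1 = (174, 171, 276)
w1·Lw1 = 11·174 + 10·171 + 20·276 = 9144; w1·w1 = 11·11 + 10·10 + 20·20 = 621
λ ≈ 9144/621 = 14.7246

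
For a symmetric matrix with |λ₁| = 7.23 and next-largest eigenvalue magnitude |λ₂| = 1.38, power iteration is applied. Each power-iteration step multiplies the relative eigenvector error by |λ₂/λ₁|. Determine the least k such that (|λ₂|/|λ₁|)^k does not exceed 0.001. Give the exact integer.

5

|λ₂/λ₁| = 1.38/7.23 = 0.19087
Need k ≥ ln(0.001) / ln(0.19087) = -6.9078 / -1.6562 ≈ 4.171
Smallest integer k satisfying the bound: 5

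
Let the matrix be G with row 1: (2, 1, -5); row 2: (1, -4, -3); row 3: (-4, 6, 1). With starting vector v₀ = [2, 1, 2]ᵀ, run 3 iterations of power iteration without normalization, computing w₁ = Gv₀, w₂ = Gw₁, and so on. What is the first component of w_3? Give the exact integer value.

w1 = Gv₀ = (2·2 + 1·1 + (-5)·2; 1·2 + (-4)·1 + (-3)·2; (-4)·2 + 6·1 + 1·2) = (-5, -8, 0)
w2 = Gw1 = (2·(-5) + 1·(-8) + (-5)·0; 1·(-5) + (-4)·(-8) + (-3)·0; (-4)·(-5) + 6·(-8) + 1·0) = (-18, 27, -28)
w3 = Gw2 = (131, -42, 206)
The requested component of w3 is 131.

131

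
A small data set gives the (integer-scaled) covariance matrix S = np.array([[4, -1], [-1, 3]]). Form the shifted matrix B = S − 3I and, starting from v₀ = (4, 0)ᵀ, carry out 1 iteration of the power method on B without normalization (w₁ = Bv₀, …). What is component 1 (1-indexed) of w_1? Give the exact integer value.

B = S − 3I has rows (1, -1); (-1, 0)
w1 = Bv₀ = (1·4 + (-1)·0; (-1)·4 + 0·0) = (4, -4)
Requested component of w1: 4

4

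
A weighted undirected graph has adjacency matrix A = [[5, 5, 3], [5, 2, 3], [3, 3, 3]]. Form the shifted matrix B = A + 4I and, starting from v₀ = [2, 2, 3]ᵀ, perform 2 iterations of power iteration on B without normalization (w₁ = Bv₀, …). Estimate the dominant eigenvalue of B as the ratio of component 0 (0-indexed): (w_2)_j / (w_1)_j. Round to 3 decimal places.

B = A + 4I has rows (9, 5, 3); (5, 6, 3); (3, 3, 7)
w1 = Bv₀ = (37, 31, 33)
w2 = Bw1 = (587, 470, 435)
Ratio: 587/37 = 15.865

μ ≈ 15.865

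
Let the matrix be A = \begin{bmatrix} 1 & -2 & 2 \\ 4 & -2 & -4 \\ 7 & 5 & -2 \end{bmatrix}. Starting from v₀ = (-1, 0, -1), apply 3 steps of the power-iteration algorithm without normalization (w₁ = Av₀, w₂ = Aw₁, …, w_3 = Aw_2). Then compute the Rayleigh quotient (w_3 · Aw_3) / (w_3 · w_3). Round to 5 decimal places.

w1 = Av₀ = (1·(-1) + (-2)·0 + 2·(-1); 4·(-1) + (-2)·0 + (-4)·(-1); 7·(-1) + 5·0 + (-2)·(-1)) = (-3, 0, -5)
w2 = Aw1 = (1·(-3) + (-2)·0 + 2·(-5); 4·(-3) + (-2)·0 + (-4)·(-5); 7·(-3) + 5·0 + (-2)·(-5)) = (-13, 8, -11)
w3 = Aw2 = (-51, -24, -29)
Aw3 = (-61, -40, -419)
w3·Aw3 = (-51)·(-61) + (-24)·(-40) + (-29)·(-419) = 16222; w3·w3 = (-51)·(-51) + (-24)·(-24) + (-29)·(-29) = 4018
λ ≈ 16222/4018 = 4.03733

4.03733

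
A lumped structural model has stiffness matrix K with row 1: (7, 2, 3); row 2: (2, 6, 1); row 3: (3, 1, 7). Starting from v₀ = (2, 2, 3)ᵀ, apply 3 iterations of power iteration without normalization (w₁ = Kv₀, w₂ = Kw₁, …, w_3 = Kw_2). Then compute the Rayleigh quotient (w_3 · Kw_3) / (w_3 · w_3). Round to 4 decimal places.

w1 = Kv₀ = (27, 19, 29)
w2 = Kw1 = (314, 197, 303)
w3 = Kw2 = (3501, 2113, 3260)
Kw3 = (38513, 22940, 35436)
w3·Kw3 = 3501·38513 + 2113·22940 + 3260·35436 = 298827593; w3·w3 = 3501·3501 + 2113·2113 + 3260·3260 = 27349370
λ ≈ 298827593/27349370 = 10.9263

λ ≈ 10.9263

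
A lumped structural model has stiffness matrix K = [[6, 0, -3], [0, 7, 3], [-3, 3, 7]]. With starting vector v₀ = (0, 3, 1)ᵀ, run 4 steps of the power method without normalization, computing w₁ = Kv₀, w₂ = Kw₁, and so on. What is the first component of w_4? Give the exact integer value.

w1 = Kv₀ = (-3, 24, 16)
w2 = Kw1 = (-66, 216, 193)
w3 = Kw2 = (-975, 2091, 2197)
w4 = Kw3 = (-12441, 21228, 24577)
The requested component of w4 is -12441.

-12441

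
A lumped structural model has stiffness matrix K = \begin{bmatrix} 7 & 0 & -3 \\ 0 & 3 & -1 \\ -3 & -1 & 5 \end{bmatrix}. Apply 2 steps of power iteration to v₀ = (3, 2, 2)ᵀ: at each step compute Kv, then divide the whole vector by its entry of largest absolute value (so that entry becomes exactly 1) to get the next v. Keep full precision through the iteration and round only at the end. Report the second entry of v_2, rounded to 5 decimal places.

Kv0 = (15.000000, 4.000000, -1.000000); divide by 15.000000 → v1 = (1.000000, 0.266667, -0.066667)
Kv1 = (7.200000, 0.866667, -3.600000); divide by 7.200000 → v2 = (1.000000, 0.120370, -0.500000)
Requested entry of v2: 13/108 = 0.12037

0.12037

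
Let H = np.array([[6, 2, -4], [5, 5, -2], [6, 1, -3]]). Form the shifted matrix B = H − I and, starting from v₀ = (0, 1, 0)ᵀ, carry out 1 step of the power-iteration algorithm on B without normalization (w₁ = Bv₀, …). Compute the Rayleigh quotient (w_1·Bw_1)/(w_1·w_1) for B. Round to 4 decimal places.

μ ≈ 6.4762

B = H − I has rows (5, 2, -4); (5, 4, -2); (6, 1, -4)
w1 = Bv₀ = (5·0 + 2·1 + (-4)·0; 5·0 + 4·1 + (-2)·0; 6·0 + 1·1 + (-4)·0) = (2, 4, 1)
Bw1 = (14, 24, 12)
w1·Bw1 = 136; w1·w1 = 21; μ ≈ 136/21 = 6.4762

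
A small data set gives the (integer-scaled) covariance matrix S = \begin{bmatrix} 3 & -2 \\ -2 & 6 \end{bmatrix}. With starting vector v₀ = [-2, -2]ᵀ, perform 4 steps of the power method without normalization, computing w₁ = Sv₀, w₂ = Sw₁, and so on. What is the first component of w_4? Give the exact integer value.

922

w1 = Sv₀ = (-2, -8)
w2 = Sw1 = (10, -44)
w3 = Sw2 = (118, -284)
w4 = Sw3 = (922, -1940)
The requested component of w4 is 922.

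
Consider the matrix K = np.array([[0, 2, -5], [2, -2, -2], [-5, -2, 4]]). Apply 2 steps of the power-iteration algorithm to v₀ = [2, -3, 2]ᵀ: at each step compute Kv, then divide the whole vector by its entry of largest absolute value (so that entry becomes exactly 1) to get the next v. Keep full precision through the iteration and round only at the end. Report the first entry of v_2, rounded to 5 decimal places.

Kv0 = (-16.000000, 6.000000, 4.000000); divide by -16.000000 → v1 = (1.000000, -0.375000, -0.250000)
Kv1 = (0.500000, 3.250000, -5.250000); divide by -5.250000 → v2 = (-0.095238, -0.619048, 1.000000)
Requested entry of v2: -8/84 = -0.09524

-0.09524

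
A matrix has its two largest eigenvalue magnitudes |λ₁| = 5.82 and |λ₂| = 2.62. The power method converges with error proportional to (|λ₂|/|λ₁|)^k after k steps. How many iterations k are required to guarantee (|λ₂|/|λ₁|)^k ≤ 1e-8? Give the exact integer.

24

|λ₂/λ₁| = 2.62/5.82 = 0.45017
Need k ≥ ln(1e-8) / ln(0.45017) = -18.4207 / -0.7981 ≈ 23.080
Smallest integer k satisfying the bound: 24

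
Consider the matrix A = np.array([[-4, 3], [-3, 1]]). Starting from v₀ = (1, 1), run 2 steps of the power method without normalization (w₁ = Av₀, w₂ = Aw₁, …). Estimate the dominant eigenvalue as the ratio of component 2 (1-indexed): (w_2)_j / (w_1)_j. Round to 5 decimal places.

-0.50000

w1 = Av₀ = (-1, -2)
w2 = Aw1 = (-2, 1)
Ratio at component: 1 / -2 = -0.50000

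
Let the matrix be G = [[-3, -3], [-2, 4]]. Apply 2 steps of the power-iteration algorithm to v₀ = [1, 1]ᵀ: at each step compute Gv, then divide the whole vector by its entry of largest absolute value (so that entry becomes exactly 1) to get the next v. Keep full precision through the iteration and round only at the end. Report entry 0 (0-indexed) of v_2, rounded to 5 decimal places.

0.60000

Gv0 = (-6.000000, 2.000000); divide by -6.000000 → v1 = (1.000000, -0.333333)
Gv1 = (-2.000000, -3.333333); divide by -3.333333 → v2 = (0.600000, 1.000000)
Requested entry of v2: 12/20 = 0.60000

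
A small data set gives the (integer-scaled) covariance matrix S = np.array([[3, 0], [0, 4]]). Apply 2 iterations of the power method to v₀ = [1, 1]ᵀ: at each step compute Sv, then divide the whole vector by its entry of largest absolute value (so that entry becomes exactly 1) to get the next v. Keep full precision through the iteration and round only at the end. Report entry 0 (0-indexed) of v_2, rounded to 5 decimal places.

0.56250

Sv0 = (3.000000, 4.000000); divide by 4.000000 → v1 = (0.750000, 1.000000)
Sv1 = (2.250000, 4.000000); divide by 4.000000 → v2 = (0.562500, 1.000000)
Requested entry of v2: 9/16 = 0.56250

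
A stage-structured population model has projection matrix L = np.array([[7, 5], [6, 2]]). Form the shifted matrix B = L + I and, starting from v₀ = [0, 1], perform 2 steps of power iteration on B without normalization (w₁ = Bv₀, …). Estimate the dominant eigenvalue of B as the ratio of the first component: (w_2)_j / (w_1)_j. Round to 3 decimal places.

B = L + I has rows (8, 5); (6, 3)
w1 = Bv₀ = (5, 3)
w2 = Bw1 = (55, 39)
Ratio: 55/5 = 11.000

μ ≈ 11.000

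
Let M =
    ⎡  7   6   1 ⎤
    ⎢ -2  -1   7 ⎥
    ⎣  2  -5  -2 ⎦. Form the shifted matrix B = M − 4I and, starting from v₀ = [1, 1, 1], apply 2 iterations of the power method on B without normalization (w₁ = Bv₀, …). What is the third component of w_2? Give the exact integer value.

B = M − 4I has rows (3, 6, 1); (-2, -5, 7); (2, -5, -6)
w1 = Bv₀ = (3·1 + 6·1 + 1·1; (-2)·1 + (-5)·1 + 7·1; 2·1 + (-5)·1 + (-6)·1) = (10, 0, -9)
w2 = Bw1 = (3·10 + 6·0 + 1·(-9); (-2)·10 + (-5)·0 + 7·(-9); 2·10 + (-5)·0 + (-6)·(-9)) = (21, -83, 74)
Requested component of w2: 74

74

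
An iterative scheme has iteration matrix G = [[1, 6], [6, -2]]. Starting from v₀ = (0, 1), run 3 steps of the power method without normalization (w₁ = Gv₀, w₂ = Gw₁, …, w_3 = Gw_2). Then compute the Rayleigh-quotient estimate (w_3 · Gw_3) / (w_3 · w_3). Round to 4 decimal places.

w1 = Gv₀ = (1·0 + 6·1; 6·0 + (-2)·1) = (6, -2)
w2 = Gw1 = (1·6 + 6·(-2); 6·6 + (-2)·(-2)) = (-6, 40)
w3 = Gw2 = (234, -116)
Gw3 = (-462, 1636)
w3·Gw3 = 234·(-462) + (-116)·1636 = -297884; w3·w3 = 234·234 + (-116)·(-116) = 68212
λ ≈ -297884/68212 = -4.3670

-4.3670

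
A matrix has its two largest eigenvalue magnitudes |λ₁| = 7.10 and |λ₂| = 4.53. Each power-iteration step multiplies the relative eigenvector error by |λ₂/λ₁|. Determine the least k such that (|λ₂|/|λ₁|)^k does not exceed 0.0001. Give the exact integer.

21

|λ₂/λ₁| = 4.53/7.10 = 0.63803
Need k ≥ ln(0.0001) / ln(0.63803) = -9.2103 / -0.4494 ≈ 20.496
Smallest integer k satisfying the bound: 21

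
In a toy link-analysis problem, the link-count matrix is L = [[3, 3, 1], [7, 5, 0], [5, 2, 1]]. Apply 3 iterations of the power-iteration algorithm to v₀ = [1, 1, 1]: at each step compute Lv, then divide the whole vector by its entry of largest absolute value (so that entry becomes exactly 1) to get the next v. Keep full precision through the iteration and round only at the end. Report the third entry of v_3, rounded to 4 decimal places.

Lv0 = (7.00000, 12.00000, 8.00000); divide by 12.00000 → v1 = (0.58333, 1.00000, 0.66667)
Lv1 = (5.41667, 9.08333, 5.58333); divide by 9.08333 → v2 = (0.59633, 1.00000, 0.61468)
Lv2 = (5.40367, 9.17431, 5.59633); divide by 9.17431 → v3 = (0.58900, 1.00000, 0.61000)
Requested entry of v3: 610/1000 = 0.6100

0.6100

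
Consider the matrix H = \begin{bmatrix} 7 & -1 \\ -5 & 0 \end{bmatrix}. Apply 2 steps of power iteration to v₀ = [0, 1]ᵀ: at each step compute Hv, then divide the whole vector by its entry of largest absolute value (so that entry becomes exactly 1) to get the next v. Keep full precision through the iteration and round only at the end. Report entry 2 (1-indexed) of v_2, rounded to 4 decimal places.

Hv0 = (-1.00000, 0.00000); divide by -1.00000 → v1 = (1.00000, 0.00000)
Hv1 = (7.00000, -5.00000); divide by 7.00000 → v2 = (1.00000, -0.71429)
Requested entry of v2: 5/-7 = -0.7143

-0.7143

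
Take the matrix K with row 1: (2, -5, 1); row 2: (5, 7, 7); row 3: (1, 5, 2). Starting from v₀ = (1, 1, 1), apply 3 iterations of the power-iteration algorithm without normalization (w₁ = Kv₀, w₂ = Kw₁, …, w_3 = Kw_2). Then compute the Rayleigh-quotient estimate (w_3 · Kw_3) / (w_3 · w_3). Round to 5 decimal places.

8.64273

w1 = Kv₀ = (-2, 19, 8)
w2 = Kw1 = (-91, 179, 109)
w3 = Kw2 = (-968, 1561, 1022)
Kw3 = (-8719, 13241, 8881)
w3·Kw3 = (-968)·(-8719) + 1561·13241 + 1022·8881 = 38185575; w3·w3 = (-968)·(-968) + 1561·1561 + 1022·1022 = 4418229
λ ≈ 38185575/4418229 = 8.64273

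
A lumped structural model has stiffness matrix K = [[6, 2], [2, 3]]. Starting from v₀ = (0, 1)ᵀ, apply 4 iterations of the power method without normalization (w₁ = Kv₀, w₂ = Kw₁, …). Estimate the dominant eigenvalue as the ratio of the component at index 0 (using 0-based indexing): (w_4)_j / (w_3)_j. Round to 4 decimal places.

w1 = Kv₀ = (2, 3)
w2 = Kw1 = (18, 13)
w3 = Kw2 = (134, 75)
w4 = Kw3 = (954, 493)
Ratio at component: 954 / 134 = 7.1194

λ ≈ 7.1194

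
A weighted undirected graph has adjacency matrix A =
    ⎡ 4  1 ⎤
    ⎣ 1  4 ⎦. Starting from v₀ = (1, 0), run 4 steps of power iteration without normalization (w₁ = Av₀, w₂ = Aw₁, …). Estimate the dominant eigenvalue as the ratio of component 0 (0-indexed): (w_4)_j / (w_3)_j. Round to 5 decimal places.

w1 = Av₀ = (4, 1)
w2 = Aw1 = (17, 8)
w3 = Aw2 = (76, 49)
w4 = Aw3 = (353, 272)
Ratio at component: 353 / 76 = 4.64474

4.64474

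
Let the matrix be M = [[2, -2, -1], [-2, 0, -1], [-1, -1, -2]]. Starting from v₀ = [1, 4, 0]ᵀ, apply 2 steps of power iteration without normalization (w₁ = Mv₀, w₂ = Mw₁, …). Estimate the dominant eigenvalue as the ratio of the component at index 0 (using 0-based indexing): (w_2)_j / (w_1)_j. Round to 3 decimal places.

0.500

w1 = Mv₀ = (2·1 + (-2)·4 + (-1)·0; (-2)·1 + 0·4 + (-1)·0; (-1)·1 + (-1)·4 + (-2)·0) = (-6, -2, -5)
w2 = Mw1 = (2·(-6) + (-2)·(-2) + (-1)·(-5); (-2)·(-6) + 0·(-2) + (-1)·(-5); (-1)·(-6) + (-1)·(-2) + (-2)·(-5)) = (-3, 17, 18)
Ratio at component: -3 / -6 = 0.500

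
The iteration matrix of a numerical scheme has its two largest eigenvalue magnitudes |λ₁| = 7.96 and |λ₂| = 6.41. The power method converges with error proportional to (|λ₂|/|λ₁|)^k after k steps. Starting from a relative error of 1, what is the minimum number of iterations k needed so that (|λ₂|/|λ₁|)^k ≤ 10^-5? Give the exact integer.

|λ₂/λ₁| = 6.41/7.96 = 0.80528
Need k ≥ ln(10^-5) / ln(0.80528) = -11.5129 / -0.2166 ≈ 53.160
Smallest integer k satisfying the bound: 54

54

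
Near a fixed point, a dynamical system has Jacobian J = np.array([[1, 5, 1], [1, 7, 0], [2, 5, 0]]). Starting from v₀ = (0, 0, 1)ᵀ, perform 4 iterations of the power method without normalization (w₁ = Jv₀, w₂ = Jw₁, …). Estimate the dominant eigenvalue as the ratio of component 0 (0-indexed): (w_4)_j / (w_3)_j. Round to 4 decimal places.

λ ≈ 6.8750

w1 = Jv₀ = (1, 0, 0)
w2 = Jw1 = (1, 1, 2)
w3 = Jw2 = (8, 8, 7)
w4 = Jw3 = (55, 64, 56)
Ratio at component: 55 / 8 = 6.8750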